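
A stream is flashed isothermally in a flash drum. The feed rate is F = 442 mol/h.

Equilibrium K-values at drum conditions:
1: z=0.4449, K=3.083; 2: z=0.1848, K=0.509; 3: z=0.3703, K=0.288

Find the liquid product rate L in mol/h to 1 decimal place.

Newton–Raphson from V/F = 0.5:
  V/F = 0.5000: g = -0.07572, g' = -0.9941 → V/F = 0.4238
Converged at V/F = 0.4238.
Then V = V/F·F = 0.4238·442 = 187.3 mol/h and L = F − V = 254.7 mol/h.

L = 254.7 mol/h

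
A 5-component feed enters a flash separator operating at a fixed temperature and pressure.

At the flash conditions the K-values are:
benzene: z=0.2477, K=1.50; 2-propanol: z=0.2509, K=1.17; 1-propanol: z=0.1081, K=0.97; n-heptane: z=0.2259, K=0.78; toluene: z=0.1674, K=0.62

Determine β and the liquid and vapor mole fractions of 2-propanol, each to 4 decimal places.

Newton–Raphson from β = 0.5:
  β = 0.5000: g = 0.00073, g' = -0.0965 → β = 0.5075
Converged at β = 0.5075.
Compositions from xᵢ = zᵢ/(1+β(Kᵢ−1)), yᵢ = Kᵢxᵢ:
  benzene: x = 0.1976, y = 0.2963
  2-propanol: x = 0.2310, y = 0.2702
  1-propanol: x = 0.1098, y = 0.1065
  n-heptane: x = 0.2543, y = 0.1983
  toluene: x = 0.2074, y = 0.1286

β = 0.5075, x_2-propanol = 0.2310, y_2-propanol = 0.2702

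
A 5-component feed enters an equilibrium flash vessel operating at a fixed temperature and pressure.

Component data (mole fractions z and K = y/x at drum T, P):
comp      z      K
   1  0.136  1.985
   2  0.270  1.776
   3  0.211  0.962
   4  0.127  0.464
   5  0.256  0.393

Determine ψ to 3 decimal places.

Material balance + equilibrium reduce to Σ zᵢ(Kᵢ−1)/(1+ψ(Kᵢ−1)) = 0.
Check two-phase: ΣzᵢKᵢ = 1.112 > 1 and Σzᵢ/Kᵢ = 1.365 > 1, so g(0) = 0.112 > 0 and g(1) = -0.365 < 0.
Iterate (Newton) starting at ψ = 0.5:
  ψ = 0.500: g = -0.0836, g' = -0.406 → ψ = 0.294
  ψ = 0.294: g = -0.0037, g' = -0.379 → ψ = 0.285
Converged at ψ = 0.285.

ψ = 0.285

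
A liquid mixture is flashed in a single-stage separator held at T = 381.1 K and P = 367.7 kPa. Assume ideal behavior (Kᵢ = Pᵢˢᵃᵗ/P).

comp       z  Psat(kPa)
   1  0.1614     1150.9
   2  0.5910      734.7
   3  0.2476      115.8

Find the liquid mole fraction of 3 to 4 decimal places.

Raoult's law: Kᵢ = Pᵢˢᵃᵗ/P = Pᵢˢᵃᵗ/367.7.
  K_1 = 1150.9/367.7 = 3.129997, K_2 = 734.7/367.7 = 1.998096, K_3 = 115.8/367.7 = 0.314931
Iterate (Newton) starting at ψ = 0.41:
  ψ = 0.4100: g = 0.36622, g' = -0.7298 → ψ = 0.9118
  ψ = 0.9118: g = -0.02622, g' = -1.0707 → ψ = 0.8873
  ψ = 0.8873: g = -0.00078, g' = -1.0090 → ψ = 0.8865
Converged at ψ = 0.8865.
Compositions from xᵢ = zᵢ/(1+ψ(Kᵢ−1)), yᵢ = Kᵢxᵢ:
  1: x = 0.0559, y = 0.1749
  2: x = 0.3136, y = 0.6265
  3: x = 0.6306, y = 0.1986

x_3 = 0.6306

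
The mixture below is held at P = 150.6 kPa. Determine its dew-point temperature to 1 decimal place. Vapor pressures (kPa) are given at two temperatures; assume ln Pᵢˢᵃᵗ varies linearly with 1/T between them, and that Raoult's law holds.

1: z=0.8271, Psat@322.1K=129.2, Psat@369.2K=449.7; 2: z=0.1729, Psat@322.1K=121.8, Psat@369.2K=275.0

T = 328.0 K

Dew-point temperature: Σzᵢ·P/Pᵢˢᵃᵗ(T) = 1. Interpolate ln Pᵢˢᵃᵗ = aᵢ + bᵢ/T.
  T = 322.1 K: ΣzᵢP/Pᵢˢᵃᵗ = 1.1779
  T = 369.2 K: ΣzᵢP/Pᵢˢᵃᵗ = 0.3717
  T = 345.6 K: ΣzᵢP/Pᵢˢᵃᵗ = 0.6344
  T = 333.9 K: ΣzᵢP/Pᵢˢᵃᵗ = 0.8531
  T = 328.0 K: ΣzᵢP/Pᵢˢᵃᵗ = 0.9992
  T = 325.1 K: ΣzᵢP/Pᵢˢᵃᵗ = 1.0825
Interpolating between 325.1 K and 328.0 K gives T ≈ 328.0 K.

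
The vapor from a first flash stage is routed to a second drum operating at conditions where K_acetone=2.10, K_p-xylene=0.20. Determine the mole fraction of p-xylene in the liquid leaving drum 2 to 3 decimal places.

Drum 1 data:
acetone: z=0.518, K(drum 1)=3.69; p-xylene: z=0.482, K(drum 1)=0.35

x_p-xylene (drum 2) = 0.579

Drum 1:
Material balance + equilibrium reduce to Σ zᵢ(Kᵢ−1)/(1+ψ₁(Kᵢ−1)) = 0.
Check two-phase: ΣzᵢKᵢ = 2.080 > 1 and Σzᵢ/Kᵢ = 1.518 > 1, so g(0) = 1.080 > 0 and g(1) = -0.518 < 0.
Newton iteration, ψ₁⁰ = 0.5:
  ψ₁ = 0.500: g = 0.1301, g' = -1.129 → ψ₁ = 0.615
  ψ₁ = 0.615: g = 0.0027, g' = -1.097 → ψ₁ = 0.618
Converged at ψ₁ = 0.618.
Drum-1 compositions:
  acetone: x = 0.195, y = 0.718
  p-xylene: x = 0.805, y = 0.282
Drum-2 feed = drum-1 vapor: z₂ = (0.7181, 0.2819).
Drum 2:
Rachford–Rice: g(ψ₂) = Σ zᵢ(Kᵢ−1)/(1+ψ₂(Kᵢ−1)) = 0.
g(0) = ΣzᵢKᵢ − 1 = 0.564 and g(1) = 1 − Σzᵢ/Kᵢ = -0.751, so a root lies in (0, 1).
Binary case is linear: z₁(K₁−1)(1+ψ₂(K₂−1)) + z₂(K₂−1)(1+ψ₂(K₁−1)) = 0
⇒ ψ₂ = [z₁(K₁−1)+z₂(K₂−1)] / [−(K₁−1)(K₂−1)] = 0.5644/0.8800 = 0.641
  acetone: x = 0.421, y = 0.884
  p-xylene: x = 0.579, y = 0.116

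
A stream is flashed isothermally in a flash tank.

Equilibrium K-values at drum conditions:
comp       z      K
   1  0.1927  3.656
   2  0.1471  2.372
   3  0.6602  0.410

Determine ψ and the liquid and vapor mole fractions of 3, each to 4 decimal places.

Material balance + equilibrium reduce to Σ zᵢ(Kᵢ−1)/(1+ψ(Kᵢ−1)) = 0.
Check two-phase: ΣzᵢKᵢ = 1.3241 > 1 and Σzᵢ/Kᵢ = 1.7250 > 1, so g(0) = 0.3241 > 0 and g(1) = -0.7250 < 0.
Iterate (Newton) starting at ψ = 0.66:
  ψ = 0.6600: g = -0.34610, g' = -0.8720 → ψ = 0.2631
  ψ = 0.2631: g = -0.01153, g' = -0.9426 → ψ = 0.2509
  ψ = 0.2509: g = 0.00010, g' = -0.9594 → ψ = 0.2510
Converged at ψ = 0.2510.
Compositions from xᵢ = zᵢ/(1+ψ(Kᵢ−1)), yᵢ = Kᵢxᵢ:
  1: x = 0.1156, y = 0.4227
  2: x = 0.1094, y = 0.2595
  3: x = 0.7750, y = 0.3177

ψ = 0.2510, x_3 = 0.7750, y_3 = 0.3177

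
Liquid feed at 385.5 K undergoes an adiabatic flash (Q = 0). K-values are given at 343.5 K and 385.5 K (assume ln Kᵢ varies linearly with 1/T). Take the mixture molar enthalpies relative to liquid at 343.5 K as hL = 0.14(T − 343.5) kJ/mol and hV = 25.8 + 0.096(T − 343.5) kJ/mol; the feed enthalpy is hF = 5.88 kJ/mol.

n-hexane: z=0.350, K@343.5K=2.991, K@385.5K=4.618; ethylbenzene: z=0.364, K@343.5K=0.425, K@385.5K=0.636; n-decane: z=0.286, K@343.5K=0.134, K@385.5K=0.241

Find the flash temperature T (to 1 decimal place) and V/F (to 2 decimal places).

Adiabatic flash: solve Rachford–Rice at each trial T, then check hF = ψ·hV(T) + (1−ψ)·hL(T).
  T = 343.5 K: K = (2.991, 0.425, 0.134), RR gives ψ = 0.169, H_out = 4.348 kJ/mol
  T = 385.5 K: K = (4.618, 0.636, 0.241), RR gives ψ = 0.444, H_out = 16.523 kJ/mol
  T = 364.5 K: K = (3.763, 0.526, 0.183), RR gives ψ = 0.315, H_out = 10.766 kJ/mol
  T = 354.0 K: K = (3.366, 0.474, 0.157), RR gives ψ = 0.246, H_out = 7.696 kJ/mol
  T = 348.8 K: K = (3.178, 0.450, 0.145), RR gives ψ = 0.209, H_out = 6.083 kJ/mol
  T = 346.1 K: K = (3.082, 0.437, 0.140), RR gives ψ = 0.189, H_out = 5.212 kJ/mol
  T = 347.5 K: K = (3.131, 0.443, 0.143), RR gives ψ = 0.199, H_out = 5.667 kJ/mol
Linear interpolation between T = 347.5 (H_out = 5.667) and T = 348.8 (H_out = 6.083) on hF = 5.88 gives T ≈ 348.2 K, at which ψ = 0.20.

T = 348.2 K, V/F = 0.20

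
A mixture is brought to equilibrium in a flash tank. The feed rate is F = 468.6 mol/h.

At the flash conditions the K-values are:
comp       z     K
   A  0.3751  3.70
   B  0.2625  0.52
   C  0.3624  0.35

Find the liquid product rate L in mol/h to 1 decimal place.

Rachford–Rice: g(V/F) = Σ zᵢ(Kᵢ−1)/(1+V/F(Kᵢ−1)) = 0.
Check two-phase: ΣzᵢKᵢ = 1.6512 > 1 and Σzᵢ/Kᵢ = 1.6416 > 1, so g(0) = 0.6512 > 0 and g(1) = -0.6416 < 0.
Newton iteration, V/F⁰ = 0.5:
  V/F = 0.5000: g = -0.08380, g' = -0.9359 → V/F = 0.4105
  V/F = 0.4105: g = 0.00219, g' = -0.9938 → V/F = 0.4127
Converged at V/F = 0.4127.
Then V = V/F·F = 0.4127·468.6 = 193.4 mol/h and L = F − V = 275.2 mol/h.

L = 275.2 mol/h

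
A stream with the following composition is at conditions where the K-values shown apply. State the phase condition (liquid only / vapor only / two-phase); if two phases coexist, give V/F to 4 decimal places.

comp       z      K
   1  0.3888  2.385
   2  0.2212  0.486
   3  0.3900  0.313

ΣzᵢKᵢ = 1.1569; Σzᵢ/Kᵢ = 1.8642.
Both exceed 1, so a two-phase solution exists.
Material balance + equilibrium reduce to Σ zᵢ(Kᵢ−1)/(1+ψ(Kᵢ−1)) = 0.
Newton–Raphson from ψ = 0.65:
  ψ = 0.6500: g = -0.37147, g' = -0.9393 → ψ = 0.2545
  ψ = 0.2545: g = -0.05737, g' = -0.7554 → ψ = 0.1786
  ψ = 0.1786: g = 0.00114, g' = -0.7894 → ψ = 0.1800
Converged at ψ = 0.1800.

two-phase, V/F = 0.1800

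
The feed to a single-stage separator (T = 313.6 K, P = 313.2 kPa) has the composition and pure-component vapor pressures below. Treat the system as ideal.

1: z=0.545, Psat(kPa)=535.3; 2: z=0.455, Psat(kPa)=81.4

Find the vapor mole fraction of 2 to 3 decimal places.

y_2 = 0.127

Raoult's law: Kᵢ = Pᵢˢᵃᵗ/P = Pᵢˢᵃᵗ/313.2.
  K_1 = 535.3/313.2 = 1.70913, K_2 = 81.4/313.2 = 0.25990
Let β = V/F and solve Σ zᵢ(Kᵢ−1)/(1+β(Kᵢ−1)) = 0.
Feasibility: ΣzᵢKᵢ = 1.050, Σzᵢ/Kᵢ = 2.070 — both > 1, two phases present.
Binary case is linear: z₁(K₁−1)(1+β(K₂−1)) + z₂(K₂−1)(1+β(K₁−1)) = 0
⇒ β = [z₁(K₁−1)+z₂(K₂−1)] / [−(K₁−1)(K₂−1)] = 0.0497/0.5248 = 0.095
Compositions from xᵢ = zᵢ/(1+β(Kᵢ−1)), yᵢ = Kᵢxᵢ:
  1: x = 0.511, y = 0.873
  2: x = 0.489, y = 0.127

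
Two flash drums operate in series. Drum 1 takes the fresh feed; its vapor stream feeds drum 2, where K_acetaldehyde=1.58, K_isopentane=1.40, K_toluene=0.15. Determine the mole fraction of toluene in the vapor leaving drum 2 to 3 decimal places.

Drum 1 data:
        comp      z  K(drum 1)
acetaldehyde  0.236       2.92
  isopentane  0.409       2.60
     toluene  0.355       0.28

Drum 1:
Let ψ₁ = V/F and solve Σ zᵢ(Kᵢ−1)/(1+ψ₁(Kᵢ−1)) = 0.
Check two-phase: ΣzᵢKᵢ = 1.852 > 1 and Σzᵢ/Kᵢ = 1.506 > 1, so g(0) = 0.852 > 0 and g(1) = -0.506 < 0.
Newton iteration, ψ₁⁰ = 0.36:
  ψ₁ = 0.360: g = 0.3381, g' = -1.061 → ψ₁ = 0.679
  ψ₁ = 0.679: g = 0.0106, g' = -1.108 → ψ₁ = 0.688
Converged at ψ₁ = 0.688.
Drum-1 compositions:
  acetaldehyde: x = 0.102, y = 0.297
  isopentane: x = 0.195, y = 0.506
  toluene: x = 0.704, y = 0.197
Drum-2 feed = drum-1 vapor: z₂ = (0.2969, 0.5061, 0.1970).
Drum 2:
Iterate (Newton) starting at ψ₂ = 0.5:
  ψ₂ = 0.500: g = 0.0109, g' = -0.547 → ψ₂ = 0.520
Converged at ψ₂ = 0.520.
  acetaldehyde: x = 0.228, y = 0.360
  isopentane: x = 0.419, y = 0.587
  toluene: x = 0.353, y = 0.053

y_toluene (drum 2) = 0.053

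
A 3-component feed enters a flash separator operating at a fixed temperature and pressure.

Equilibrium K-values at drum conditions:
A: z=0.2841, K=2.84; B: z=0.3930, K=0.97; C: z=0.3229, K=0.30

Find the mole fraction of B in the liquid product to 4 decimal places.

Material balance + equilibrium reduce to Σ zᵢ(Kᵢ−1)/(1+V/F(Kᵢ−1)) = 0.
Feasibility: ΣzᵢKᵢ = 1.2849, Σzᵢ/Kᵢ = 1.5815 — both > 1, two phases present.
Newton–Raphson from V/F = 0.5:
  V/F = 0.5000: g = -0.08745, g' = -0.6358 → V/F = 0.3625
  V/F = 0.3625: g = -0.00120, g' = -0.6306 → V/F = 0.3606
Converged at V/F = 0.3606.
Compositions from xᵢ = zᵢ/(1+V/F(Kᵢ−1)), yᵢ = Kᵢxᵢ:
  A: x = 0.1708, y = 0.4850
  B: x = 0.3973, y = 0.3854
  C: x = 0.4319, y = 0.1296

x_B = 0.3973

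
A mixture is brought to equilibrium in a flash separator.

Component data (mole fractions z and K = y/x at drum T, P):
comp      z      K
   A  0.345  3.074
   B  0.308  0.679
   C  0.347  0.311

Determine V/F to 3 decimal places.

V/F = 0.336

Material balance + equilibrium reduce to Σ zᵢ(Kᵢ−1)/(1+V/F(Kᵢ−1)) = 0.
Feasibility: ΣzᵢKᵢ = 1.378, Σzᵢ/Kᵢ = 1.682 — both > 1, two phases present.
Iterate (Newton) starting at V/F = 0.39:
  V/F = 0.390: g = -0.0444, g' = -0.803 → V/F = 0.335
  V/F = 0.335: g = 0.0008, g' = -0.835 → V/F = 0.336
Converged at V/F = 0.336.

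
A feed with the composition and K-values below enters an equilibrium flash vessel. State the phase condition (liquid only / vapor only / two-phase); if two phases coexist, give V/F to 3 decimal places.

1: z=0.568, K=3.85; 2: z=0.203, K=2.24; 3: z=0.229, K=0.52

vapor only

ΣzᵢKᵢ = 2.761; Σzᵢ/Kᵢ = 0.679.
Since Σzᵢ/Kᵢ < 1 the mixture is above its dew point — single vapor phase.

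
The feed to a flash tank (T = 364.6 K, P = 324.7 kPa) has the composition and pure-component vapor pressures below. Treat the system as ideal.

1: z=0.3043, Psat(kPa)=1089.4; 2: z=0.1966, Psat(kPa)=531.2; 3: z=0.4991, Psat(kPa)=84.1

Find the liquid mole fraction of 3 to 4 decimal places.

Raoult's law: Kᵢ = Pᵢˢᵃᵗ/P = Pᵢˢᵃᵗ/324.7.
  K_1 = 1089.4/324.7 = 3.355097, K_2 = 531.2/324.7 = 1.635972, K_3 = 84.1/324.7 = 0.259008
Rachford–Rice: g(β) = Σ zᵢ(Kᵢ−1)/(1+β(Kᵢ−1)) = 0.
Check two-phase: ΣzᵢKᵢ = 1.4719 > 1 and Σzᵢ/Kᵢ = 2.1378 > 1, so g(0) = 0.4719 > 0 and g(1) = -1.1378 < 0.
Newton–Raphson from β = 0.35:
  β = 0.3500: g = -0.00422, g' = -1.0599 → β = 0.3460
Converged at β = 0.3460.
Compositions from xᵢ = zᵢ/(1+β(Kᵢ−1)), yᵢ = Kᵢxᵢ:
  1: x = 0.1677, y = 0.5625
  2: x = 0.1611, y = 0.2636
  3: x = 0.6712, y = 0.1738

x_3 = 0.6712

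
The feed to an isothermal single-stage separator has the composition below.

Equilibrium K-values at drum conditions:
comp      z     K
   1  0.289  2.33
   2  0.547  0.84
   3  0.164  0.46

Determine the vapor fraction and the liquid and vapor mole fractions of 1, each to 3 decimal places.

ψ = 0.550, x_1 = 0.167, y_1 = 0.389

Let ψ = V/F and solve Σ zᵢ(Kᵢ−1)/(1+ψ(Kᵢ−1)) = 0.
Feasibility: ΣzᵢKᵢ = 1.208, Σzᵢ/Kᵢ = 1.132 — both > 1, two phases present.
Newton iteration, ψ⁰ = 0.53:
  ψ = 0.530: g = 0.0058, g' = -0.286 → ψ = 0.550
Converged at ψ = 0.550.
Compositions from xᵢ = zᵢ/(1+ψ(Kᵢ−1)), yᵢ = Kᵢxᵢ:
  1: x = 0.167, y = 0.389
  2: x = 0.600, y = 0.504
  3: x = 0.233, y = 0.107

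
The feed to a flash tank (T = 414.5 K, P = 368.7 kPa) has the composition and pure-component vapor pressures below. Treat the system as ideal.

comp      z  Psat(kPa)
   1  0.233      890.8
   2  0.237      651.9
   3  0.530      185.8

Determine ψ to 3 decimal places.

ψ = 0.446

Raoult's law: Kᵢ = Pᵢˢᵃᵗ/P = Pᵢˢᵃᵗ/368.7.
  K_1 = 890.8/368.7 = 2.41606, K_2 = 651.9/368.7 = 1.76810, K_3 = 185.8/368.7 = 0.50393
Let ψ = V/F and solve Σ zᵢ(Kᵢ−1)/(1+ψ(Kᵢ−1)) = 0.
Check two-phase: ΣzᵢKᵢ = 1.249 > 1 and Σzᵢ/Kᵢ = 1.282 > 1, so g(0) = 0.249 > 0 and g(1) = -0.282 < 0.
Newton–Raphson from ψ = 0.65:
  ψ = 0.650: g = -0.0948, g' = -0.473 → ψ = 0.450
  ψ = 0.450: g = -0.0015, g' = -0.468 → ψ = 0.446
Converged at ψ = 0.446.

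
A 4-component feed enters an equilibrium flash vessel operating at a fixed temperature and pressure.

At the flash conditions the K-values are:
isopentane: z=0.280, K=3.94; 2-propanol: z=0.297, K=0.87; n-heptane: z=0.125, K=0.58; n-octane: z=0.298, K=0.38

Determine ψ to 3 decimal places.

Material balance + equilibrium reduce to Σ zᵢ(Kᵢ−1)/(1+ψ(Kᵢ−1)) = 0.
g(0) = ΣzᵢKᵢ − 1 = 0.547 and g(1) = 1 − Σzᵢ/Kᵢ = -0.412, so a root lies in (0, 1).
Newton–Raphson from ψ = 0.5:
  ψ = 0.500: g = -0.0422, g' = -0.678 → ψ = 0.438
  ψ = 0.438: g = 0.0011, g' = -0.717 → ψ = 0.439
Converged at ψ = 0.439.

ψ = 0.439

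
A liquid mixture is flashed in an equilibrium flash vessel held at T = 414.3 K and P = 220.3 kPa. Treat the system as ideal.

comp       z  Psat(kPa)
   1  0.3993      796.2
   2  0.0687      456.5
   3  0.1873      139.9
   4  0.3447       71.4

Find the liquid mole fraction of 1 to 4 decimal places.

x_1 = 0.1604

Raoult's law: Kᵢ = Pᵢˢᵃᵗ/P = Pᵢˢᵃᵗ/220.3.
  K_1 = 796.2/220.3 = 3.614163, K_2 = 456.5/220.3 = 2.072174, K_3 = 139.9/220.3 = 0.635043, K_4 = 71.4/220.3 = 0.324103
Material balance + equilibrium reduce to Σ zᵢ(Kᵢ−1)/(1+ψ(Kᵢ−1)) = 0.
Check two-phase: ΣzᵢKᵢ = 1.8162 > 1 and Σzᵢ/Kᵢ = 1.5021 > 1, so g(0) = 0.8162 > 0 and g(1) = -0.5021 < 0.
Newton–Raphson from ψ = 0.64:
  ψ = 0.6400: g = -0.06560, g' = -0.9412 → ψ = 0.5703
  ψ = 0.5703: g = -0.00067, g' = -0.9270 → ψ = 0.5696
Converged at ψ = 0.5696.
Compositions from xᵢ = zᵢ/(1+ψ(Kᵢ−1)), yᵢ = Kᵢxᵢ:
  1: x = 0.1604, y = 0.5798
  2: x = 0.0427, y = 0.0884
  3: x = 0.2365, y = 0.1502
  4: x = 0.5605, y = 0.1816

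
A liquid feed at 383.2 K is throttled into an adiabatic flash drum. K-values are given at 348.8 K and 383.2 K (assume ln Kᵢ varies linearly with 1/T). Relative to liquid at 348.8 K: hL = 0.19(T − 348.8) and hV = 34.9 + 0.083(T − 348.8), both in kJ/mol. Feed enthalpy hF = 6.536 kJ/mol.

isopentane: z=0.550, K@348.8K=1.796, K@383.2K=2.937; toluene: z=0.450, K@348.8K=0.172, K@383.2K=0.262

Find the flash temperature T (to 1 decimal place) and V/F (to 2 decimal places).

Adiabatic flash: solve Rachford–Rice at each trial T, then check hF = ψ·hV(T) + (1−ψ)·hL(T).
  T = 348.8 K: K = (1.796, 0.172), RR gives ψ = 0.099, H_out = 3.452 kJ/mol
  T = 383.2 K: K = (2.937, 0.262), RR gives ψ = 0.513, H_out = 22.550 kJ/mol
  T = 366.0 K: K = (2.323, 0.214), RR gives ψ = 0.360, H_out = 15.172 kJ/mol
  T = 357.4 K: K = (2.049, 0.193), RR gives ψ = 0.252, H_out = 10.204 kJ/mol
  T = 353.1 K: K = (1.920, 0.182), RR gives ψ = 0.183, H_out = 7.129 kJ/mol
  T = 351.0 K: K = (1.859, 0.177), RR gives ψ = 0.144, H_out = 5.423 kJ/mol
  T = 352.1 K: K = (1.891, 0.180), RR gives ψ = 0.165, H_out = 6.336 kJ/mol
  T = 352.6 K: K = (1.905, 0.181), RR gives ψ = 0.174, H_out = 6.737 kJ/mol
Linear interpolation between T = 352.1 (H_out = 6.336) and T = 352.6 (H_out = 6.737) on hF = 6.536 gives T ≈ 352.3 K, at which ψ = 0.17.

T = 352.3 K, V/F = 0.17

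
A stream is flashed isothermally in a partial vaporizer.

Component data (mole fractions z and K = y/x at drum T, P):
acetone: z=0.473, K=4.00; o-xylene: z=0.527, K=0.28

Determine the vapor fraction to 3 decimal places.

Material balance + equilibrium reduce to Σ zᵢ(Kᵢ−1)/(1+ψ(Kᵢ−1)) = 0.
Feasibility: ΣzᵢKᵢ = 2.040, Σzᵢ/Kᵢ = 2.000 — both > 1, two phases present.
Newton iteration, ψ⁰ = 0.54:
  ψ = 0.540: g = -0.0792, g' = -1.351 → ψ = 0.481
Converged at ψ = 0.481.

ψ = 0.481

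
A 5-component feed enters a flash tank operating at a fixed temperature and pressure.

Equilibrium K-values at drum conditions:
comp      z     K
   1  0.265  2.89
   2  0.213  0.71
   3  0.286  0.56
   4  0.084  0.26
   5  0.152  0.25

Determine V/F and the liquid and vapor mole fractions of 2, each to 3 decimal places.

V/F = 0.141, x_2 = 0.222, y_2 = 0.158

Rachford–Rice: g(V/F) = Σ zᵢ(Kᵢ−1)/(1+V/F(Kᵢ−1)) = 0.
Check two-phase: ΣzᵢKᵢ = 1.137 > 1 and Σzᵢ/Kᵢ = 1.833 > 1, so g(0) = 0.137 > 0 and g(1) = -0.833 < 0.
Newton–Raphson from V/F = 0.39:
  V/F = 0.390: g = -0.1817, g' = -0.679 → V/F = 0.122
  V/F = 0.122: g = 0.0159, g' = -0.865 → V/F = 0.141
Converged at V/F = 0.141.
Compositions from xᵢ = zᵢ/(1+V/F(Kᵢ−1)), yᵢ = Kᵢxᵢ:
  1: x = 0.209, y = 0.605
  2: x = 0.222, y = 0.158
  3: x = 0.305, y = 0.171
  4: x = 0.094, y = 0.024
  5: x = 0.170, y = 0.042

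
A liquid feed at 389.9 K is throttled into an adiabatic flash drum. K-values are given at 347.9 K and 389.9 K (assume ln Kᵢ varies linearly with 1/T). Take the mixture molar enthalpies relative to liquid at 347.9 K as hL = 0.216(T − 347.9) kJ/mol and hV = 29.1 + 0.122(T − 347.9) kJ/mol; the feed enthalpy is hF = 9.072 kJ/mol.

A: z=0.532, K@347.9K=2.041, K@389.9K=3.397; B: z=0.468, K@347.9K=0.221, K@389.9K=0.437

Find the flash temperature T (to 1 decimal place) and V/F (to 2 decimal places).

T = 351.6 K, V/F = 0.29

Adiabatic flash: solve Rachford–Rice at each trial T, then check hF = ψ·hV(T) + (1−ψ)·hL(T).
  T = 347.9 K: K = (2.041, 0.221), RR gives ψ = 0.233, H_out = 6.791 kJ/mol
  T = 389.9 K: K = (3.397, 0.437), RR gives ψ = 0.750, H_out = 27.928 kJ/mol
  T = 368.9 K: K = (2.672, 0.317), RR gives ψ = 0.499, H_out = 18.066 kJ/mol
  T = 358.4 K: K = (2.344, 0.266), RR gives ψ = 0.377, H_out = 12.858 kJ/mol
  T = 353.1 K: K = (2.188, 0.243), RR gives ψ = 0.309, H_out = 9.951 kJ/mol
  T = 350.5 K: K = (2.114, 0.232), RR gives ψ = 0.272, H_out = 8.416 kJ/mol
  T = 351.8 K: K = (2.151, 0.237), RR gives ψ = 0.291, H_out = 9.194 kJ/mol
Linear interpolation between T = 350.5 (H_out = 8.416) and T = 351.8 (H_out = 9.194) on hF = 9.072 gives T ≈ 351.6 K, at which ψ = 0.29.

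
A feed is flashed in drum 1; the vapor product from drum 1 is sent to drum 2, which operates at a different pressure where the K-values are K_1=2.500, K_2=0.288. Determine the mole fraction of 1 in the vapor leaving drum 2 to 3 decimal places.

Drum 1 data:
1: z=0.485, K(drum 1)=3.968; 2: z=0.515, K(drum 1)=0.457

y_1 (drum 2) = 0.805

Drum 1:
Binary case is linear: z₁(K₁−1)(1+ψ₁(K₂−1)) + z₂(K₂−1)(1+ψ₁(K₁−1)) = 0
⇒ ψ₁ = [z₁(K₁−1)+z₂(K₂−1)] / [−(K₁−1)(K₂−1)] = 1.1598/1.6116 = 0.720
Drum-1 compositions:
  1: x = 0.155, y = 0.614
  2: x = 0.845, y = 0.386
Drum-2 feed = drum-1 vapor: z₂ = (0.6137, 0.3863).
Drum 2:
Rachford–Rice: g(ψ₂) = Σ zᵢ(Kᵢ−1)/(1+ψ₂(Kᵢ−1)) = 0.
Check two-phase: ΣzᵢKᵢ = 1.645 > 1 and Σzᵢ/Kᵢ = 1.587 > 1, so g(0) = 0.645 > 0 and g(1) = -0.587 < 0.
Binary case is linear: z₁(K₁−1)(1+ψ₂(K₂−1)) + z₂(K₂−1)(1+ψ₂(K₁−1)) = 0
⇒ ψ₂ = [z₁(K₁−1)+z₂(K₂−1)] / [−(K₁−1)(K₂−1)] = 0.6455/1.0680 = 0.604
  1: x = 0.322, y = 0.805
  2: x = 0.678, y = 0.195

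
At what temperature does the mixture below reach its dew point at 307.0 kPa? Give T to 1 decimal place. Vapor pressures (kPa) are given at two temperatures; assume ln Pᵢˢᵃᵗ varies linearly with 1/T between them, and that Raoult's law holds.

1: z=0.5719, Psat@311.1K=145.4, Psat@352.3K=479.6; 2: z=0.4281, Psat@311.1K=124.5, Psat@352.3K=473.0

Dew-point temperature: Σzᵢ·P/Pᵢˢᵃᵗ(T) = 1. Interpolate ln Pᵢˢᵃᵗ = aᵢ + bᵢ/T.
  T = 311.1 K: ΣzᵢP/Pᵢˢᵃᵗ = 2.2632
  T = 352.3 K: ΣzᵢP/Pᵢˢᵃᵗ = 0.6439
  T = 331.7 K: ΣzᵢP/Pᵢˢᵃᵗ = 1.1603
  T = 342.0 K: ΣzᵢP/Pᵢˢᵃᵗ = 0.8566
  T = 336.9 K: ΣzᵢP/Pᵢˢᵃᵗ = 0.9932
  T = 334.3 K: ΣzᵢP/Pᵢˢᵃᵗ = 1.0728
Interpolating between 334.3 K and 336.9 K gives T ≈ 336.7 K.

T = 336.7 K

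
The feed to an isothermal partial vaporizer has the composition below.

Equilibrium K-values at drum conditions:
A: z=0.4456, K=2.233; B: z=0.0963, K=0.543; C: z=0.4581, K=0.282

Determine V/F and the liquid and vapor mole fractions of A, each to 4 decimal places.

Material balance + equilibrium reduce to Σ zᵢ(Kᵢ−1)/(1+V/F(Kᵢ−1)) = 0.
Feasibility: ΣzᵢKᵢ = 1.1765, Σzᵢ/Kᵢ = 2.0014 — both > 1, two phases present.
Newton–Raphson from V/F = 0.38:
  V/F = 0.3800: g = -0.13146, g' = -0.7902 → V/F = 0.2136
  V/F = 0.2136: g = -0.00241, g' = -0.7786 → V/F = 0.2105
Converged at V/F = 0.2105.
Compositions from xᵢ = zᵢ/(1+V/F(Kᵢ−1)), yᵢ = Kᵢxᵢ:
  A: x = 0.3538, y = 0.7900
  B: x = 0.1066, y = 0.0579
  C: x = 0.5397, y = 0.1522

V/F = 0.2105, x_A = 0.3538, y_A = 0.7900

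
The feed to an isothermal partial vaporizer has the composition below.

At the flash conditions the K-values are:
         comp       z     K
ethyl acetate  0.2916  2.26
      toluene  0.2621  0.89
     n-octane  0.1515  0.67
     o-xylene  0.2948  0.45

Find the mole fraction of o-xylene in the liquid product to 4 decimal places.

x_o-xylene = 0.3457

Let ψ = V/F and solve Σ zᵢ(Kᵢ−1)/(1+ψ(Kᵢ−1)) = 0.
g(0) = ΣzᵢKᵢ − 1 = 0.1264 and g(1) = 1 − Σzᵢ/Kᵢ = -0.3048, so a root lies in (0, 1).
Newton–Raphson from ψ = 0.5:
  ψ = 0.5000: g = -0.08862, g' = -0.3711 → ψ = 0.2612
  ψ = 0.2612: g = 0.00269, g' = -0.4068 → ψ = 0.2678
  ψ = 0.2678: g = 0.00001, g' = -0.4047 → ψ = 0.2679
Converged at ψ = 0.2679.
Compositions from xᵢ = zᵢ/(1+ψ(Kᵢ−1)), yᵢ = Kᵢxᵢ:
  ethyl acetate: x = 0.2180, y = 0.4927
  toluene: x = 0.2701, y = 0.2404
  n-octane: x = 0.1662, y = 0.1113
  o-xylene: x = 0.3457, y = 0.1556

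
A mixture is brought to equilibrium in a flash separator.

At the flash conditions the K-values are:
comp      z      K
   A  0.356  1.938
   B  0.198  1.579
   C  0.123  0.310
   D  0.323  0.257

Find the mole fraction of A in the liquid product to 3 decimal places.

x_A = 0.298

Iterate (Newton) starting at V/F = 0.56:
  V/F = 0.560: g = -0.2438, g' = -0.851 → V/F = 0.273
  V/F = 0.273: g = -0.0411, g' = -0.618 → V/F = 0.207
  V/F = 0.207: g = -0.0006, g' = -0.601 → V/F = 0.206
Converged at V/F = 0.206.
Compositions from xᵢ = zᵢ/(1+V/F(Kᵢ−1)), yᵢ = Kᵢxᵢ:
  A: x = 0.298, y = 0.578
  B: x = 0.177, y = 0.279
  C: x = 0.143, y = 0.044
  D: x = 0.381, y = 0.098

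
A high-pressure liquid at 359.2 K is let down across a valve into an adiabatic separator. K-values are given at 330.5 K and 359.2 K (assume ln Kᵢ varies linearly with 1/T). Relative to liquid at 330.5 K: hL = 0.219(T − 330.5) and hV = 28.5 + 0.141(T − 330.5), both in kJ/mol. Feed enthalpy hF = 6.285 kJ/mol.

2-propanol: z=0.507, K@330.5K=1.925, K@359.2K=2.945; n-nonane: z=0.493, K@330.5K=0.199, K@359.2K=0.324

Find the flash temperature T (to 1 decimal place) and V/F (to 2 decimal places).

T = 335.1 K, V/F = 0.19

Adiabatic flash: solve Rachford–Rice at each trial T, then check hF = ψ·hV(T) + (1−ψ)·hL(T).
  T = 330.5 K: K = (1.925, 0.199), RR gives ψ = 0.100, H_out = 2.850 kJ/mol
  T = 359.2 K: K = (2.945, 0.324), RR gives ψ = 0.497, H_out = 19.325 kJ/mol
  T = 344.9 K: K = (2.404, 0.257), RR gives ψ = 0.331, H_out = 12.214 kJ/mol
  T = 337.7 K: K = (2.156, 0.227), RR gives ψ = 0.229, H_out = 7.981 kJ/mol
  T = 334.1 K: K = (2.039, 0.213), RR gives ψ = 0.169, H_out = 5.562 kJ/mol
  T = 335.9 K: K = (2.097, 0.220), RR gives ψ = 0.200, H_out = 6.803 kJ/mol
Linear interpolation between T = 334.1 (H_out = 5.562) and T = 335.9 (H_out = 6.803) on hF = 6.285 gives T ≈ 335.1 K, at which ψ = 0.19.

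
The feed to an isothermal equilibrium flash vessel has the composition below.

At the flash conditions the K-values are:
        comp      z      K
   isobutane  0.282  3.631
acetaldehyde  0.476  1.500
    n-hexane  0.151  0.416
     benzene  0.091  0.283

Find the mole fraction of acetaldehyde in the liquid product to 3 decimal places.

Let ψ = V/F and solve Σ zᵢ(Kᵢ−1)/(1+ψ(Kᵢ−1)) = 0.
g(0) = ΣzᵢKᵢ − 1 = 0.827 and g(1) = 1 − Σzᵢ/Kᵢ = -0.080, so a root lies in (0, 1).
Newton iteration, ψ⁰ = 0.68:
  ψ = 0.680: g = 0.1700, g' = -0.637 → ψ = 0.947
  ψ = 0.947: g = -0.0265, g' = -0.927 → ψ = 0.918
  ψ = 0.918: g = -0.0009, g' = -0.864 → ψ = 0.917
Converged at ψ = 0.917.
Compositions from xᵢ = zᵢ/(1+ψ(Kᵢ−1)), yᵢ = Kᵢxᵢ:
  isobutane: x = 0.083, y = 0.300
  acetaldehyde: x = 0.326, y = 0.489
  n-hexane: x = 0.325, y = 0.135
  benzene: x = 0.266, y = 0.075

x_acetaldehyde = 0.326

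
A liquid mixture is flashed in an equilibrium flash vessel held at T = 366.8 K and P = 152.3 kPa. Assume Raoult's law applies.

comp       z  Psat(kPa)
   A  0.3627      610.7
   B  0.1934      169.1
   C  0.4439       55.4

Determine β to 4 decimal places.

β = 0.5464

Raoult's law: Kᵢ = Pᵢˢᵃᵗ/P = Pᵢˢᵃᵗ/152.3.
  K_A = 610.7/152.3 = 4.009849, K_B = 169.1/152.3 = 1.110309, K_C = 55.4/152.3 = 0.363756
Newton iteration, β⁰ = 0.5:
  β = 0.5000: g = 0.04184, g' = -0.9122 → β = 0.5459
  β = 0.5459: g = 0.00046, g' = -0.8943 → β = 0.5464
Converged at β = 0.5464.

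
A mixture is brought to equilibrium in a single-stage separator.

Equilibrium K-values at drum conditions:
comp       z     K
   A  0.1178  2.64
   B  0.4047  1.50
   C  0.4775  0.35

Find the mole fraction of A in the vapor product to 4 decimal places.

y_A = 0.2500

Material balance + equilibrium reduce to Σ zᵢ(Kᵢ−1)/(1+ψ(Kᵢ−1)) = 0.
Feasibility: ΣzᵢKᵢ = 1.0852, Σzᵢ/Kᵢ = 1.6787 — both > 1, two phases present.
Newton–Raphson from ψ = 0.62:
  ψ = 0.6200: g = -0.26963, g' = -0.7029 → ψ = 0.2364
  ψ = 0.2364: g = -0.04655, g' = -0.5271 → ψ = 0.1481
  ψ = 0.1481: g = 0.00041, g' = -0.5398 → ψ = 0.1488
Converged at ψ = 0.1488.
Compositions from xᵢ = zᵢ/(1+ψ(Kᵢ−1)), yᵢ = Kᵢxᵢ:
  A: x = 0.0947, y = 0.2500
  B: x = 0.3767, y = 0.5650
  C: x = 0.5286, y = 0.1850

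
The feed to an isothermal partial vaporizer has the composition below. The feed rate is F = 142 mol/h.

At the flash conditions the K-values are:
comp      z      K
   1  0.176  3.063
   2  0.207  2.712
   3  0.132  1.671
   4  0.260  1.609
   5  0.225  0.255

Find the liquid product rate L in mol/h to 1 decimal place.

Rachford–Rice: g(ψ) = Σ zᵢ(Kᵢ−1)/(1+ψ(Kᵢ−1)) = 0.
Check two-phase: ΣzᵢKᵢ = 1.797 > 1 and Σzᵢ/Kᵢ = 1.257 > 1, so g(0) = 0.797 > 0 and g(1) = -0.257 < 0.
Newton–Raphson from ψ = 0.68:
  ψ = 0.680: g = 0.1479, g' = -0.848 → ψ = 0.854
  ψ = 0.854: g = -0.0253, g' = -1.209 → ψ = 0.833
Converged at ψ = 0.833.
Then V = ψ·F = 0.8327·142 = 118.2 mol/h and L = F − V = 23.8 mol/h.

L = 23.8 mol/h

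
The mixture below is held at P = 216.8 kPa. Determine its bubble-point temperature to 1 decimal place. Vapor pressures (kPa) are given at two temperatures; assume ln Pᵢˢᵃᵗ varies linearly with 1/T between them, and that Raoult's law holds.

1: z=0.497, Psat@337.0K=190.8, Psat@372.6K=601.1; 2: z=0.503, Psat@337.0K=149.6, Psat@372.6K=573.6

T = 343.4 K

Bubble-point temperature: ΣzᵢPᵢˢᵃᵗ(T) = P. Interpolate ln Pᵢˢᵃᵗ = aᵢ + bᵢ/T.
  T = 337.0 K: ΣzᵢPᵢˢᵃᵗ = 170.08 kPa
  T = 372.6 K: ΣzᵢPᵢˢᵃᵗ = 587.27 kPa
  T = 354.8 K: ΣzᵢPᵢˢᵃᵗ = 325.63 kPa
  T = 345.9 K: ΣzᵢPᵢˢᵃᵗ = 237.23 kPa
  T = 341.4 K: ΣzᵢPᵢˢᵃᵗ = 200.91 kPa
  T = 343.6 K: ΣzᵢPᵢˢᵃᵗ = 218.03 kPa
Interpolating between 341.4 K and 343.6 K gives T ≈ 343.4 K.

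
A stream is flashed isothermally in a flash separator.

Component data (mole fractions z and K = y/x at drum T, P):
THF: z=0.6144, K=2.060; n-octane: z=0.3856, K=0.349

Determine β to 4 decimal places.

β = 0.5800

Binary case is linear: z₁(K₁−1)(1+β(K₂−1)) + z₂(K₂−1)(1+β(K₁−1)) = 0
⇒ β = [z₁(K₁−1)+z₂(K₂−1)] / [−(K₁−1)(K₂−1)] = 0.40024/0.69006 = 0.5800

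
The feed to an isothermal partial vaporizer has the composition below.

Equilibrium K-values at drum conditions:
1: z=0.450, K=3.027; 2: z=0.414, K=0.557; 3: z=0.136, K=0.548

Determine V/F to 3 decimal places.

V/F = 0.739

Material balance + equilibrium reduce to Σ zᵢ(Kᵢ−1)/(1+V/F(Kᵢ−1)) = 0.
Check two-phase: ΣzᵢKᵢ = 1.667 > 1 and Σzᵢ/Kᵢ = 1.140 > 1, so g(0) = 0.667 > 0 and g(1) = -0.140 < 0.
Newton iteration, V/F⁰ = 0.56:
  V/F = 0.560: g = 0.1010, g' = -0.599 → V/F = 0.729
  V/F = 0.729: g = 0.0058, g' = -0.540 → V/F = 0.739
Converged at V/F = 0.739.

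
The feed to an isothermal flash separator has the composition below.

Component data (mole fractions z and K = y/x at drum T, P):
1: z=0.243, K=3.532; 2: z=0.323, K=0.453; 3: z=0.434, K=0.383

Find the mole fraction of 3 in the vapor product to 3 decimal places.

y_3 = 0.179

Iterate (Newton) starting at ψ = 0.52:
  ψ = 0.520: g = -0.3756, g' = -0.837 → ψ = 0.071
  ψ = 0.071: g = 0.0571, g' = -1.403 → ψ = 0.112
  ψ = 0.112: g = 0.0034, g' = -1.246 → ψ = 0.115
Converged at ψ = 0.115.
Compositions from xᵢ = zᵢ/(1+ψ(Kᵢ−1)), yᵢ = Kᵢxᵢ:
  1: x = 0.188, y = 0.665
  2: x = 0.345, y = 0.156
  3: x = 0.467, y = 0.179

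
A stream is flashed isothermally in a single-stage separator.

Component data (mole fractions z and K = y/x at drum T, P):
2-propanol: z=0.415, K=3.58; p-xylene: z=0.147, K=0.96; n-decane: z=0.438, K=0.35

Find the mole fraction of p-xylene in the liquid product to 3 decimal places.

Rachford–Rice: g(V/F) = Σ zᵢ(Kᵢ−1)/(1+V/F(Kᵢ−1)) = 0.
Check two-phase: ΣzᵢKᵢ = 1.780 > 1 and Σzᵢ/Kᵢ = 1.520 > 1, so g(0) = 0.780 > 0 and g(1) = -0.520 < 0.
Newton iteration, V/F⁰ = 0.5:
  V/F = 0.500: g = 0.0398, g' = -0.933 → V/F = 0.543
Converged at V/F = 0.543.
Compositions from xᵢ = zᵢ/(1+V/F(Kᵢ−1)), yᵢ = Kᵢxᵢ:
  2-propanol: x = 0.173, y = 0.619
  p-xylene: x = 0.150, y = 0.144
  n-decane: x = 0.677, y = 0.237

x_p-xylene = 0.150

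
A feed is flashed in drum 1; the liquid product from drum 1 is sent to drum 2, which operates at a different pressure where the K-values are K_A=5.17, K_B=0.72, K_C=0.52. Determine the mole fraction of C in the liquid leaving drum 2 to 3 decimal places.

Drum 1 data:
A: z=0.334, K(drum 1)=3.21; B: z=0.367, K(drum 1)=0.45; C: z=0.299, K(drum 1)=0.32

Drum 1:
Rachford–Rice: g(ψ₁) = Σ zᵢ(Kᵢ−1)/(1+ψ₁(Kᵢ−1)) = 0.
g(0) = ΣzᵢKᵢ − 1 = 0.333 and g(1) = 1 − Σzᵢ/Kᵢ = -0.854, so a root lies in (0, 1).
Newton–Raphson from ψ₁ = 0.5:
  ψ₁ = 0.500: g = -0.2358, g' = -0.897 → ψ₁ = 0.237
  ψ₁ = 0.237: g = 0.0099, g' = -1.046 → ψ₁ = 0.246
  ψ₁ = 0.246: g = 0.0001, g' = -1.032 → ψ₁ = 0.247
Converged at ψ₁ = 0.247.
Drum-1 compositions:
  A: x = 0.216, y = 0.694
  B: x = 0.425, y = 0.191
  C: x = 0.359, y = 0.115
Drum-2 feed = drum-1 liquid: z₂ = (0.2162, 0.4246, 0.3592).
Drum 2:
Newton iteration, ψ₂⁰ = 0.5:
  ψ₂ = 0.500: g = -0.0729, g' = -0.583 → ψ₂ = 0.375
  ψ₂ = 0.375: g = 0.0085, g' = -0.737 → ψ₂ = 0.387
Converged at ψ₂ = 0.387.
  A: x = 0.083, y = 0.428
  B: x = 0.476, y = 0.343
  C: x = 0.441, y = 0.229

x_C (drum 2) = 0.441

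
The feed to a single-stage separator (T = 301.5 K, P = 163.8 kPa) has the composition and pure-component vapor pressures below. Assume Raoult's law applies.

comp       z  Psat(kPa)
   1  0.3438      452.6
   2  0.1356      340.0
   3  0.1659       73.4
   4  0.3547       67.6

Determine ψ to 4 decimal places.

ψ = 0.4939

Raoult's law: Kᵢ = Pᵢˢᵃᵗ/P = Pᵢˢᵃᵗ/163.8.
  K_1 = 452.6/163.8 = 2.763126, K_2 = 340.0/163.8 = 2.075702, K_3 = 73.4/163.8 = 0.448107, K_4 = 67.6/163.8 = 0.412698
Let ψ = V/F and solve Σ zᵢ(Kᵢ−1)/(1+ψ(Kᵢ−1)) = 0.
Feasibility: ΣzᵢKᵢ = 1.4522, Σzᵢ/Kᵢ = 1.4194 — both > 1, two phases present.
Newton–Raphson from ψ = 0.5:
  ψ = 0.5000: g = -0.00436, g' = -0.7098 → ψ = 0.4939
Converged at ψ = 0.4939.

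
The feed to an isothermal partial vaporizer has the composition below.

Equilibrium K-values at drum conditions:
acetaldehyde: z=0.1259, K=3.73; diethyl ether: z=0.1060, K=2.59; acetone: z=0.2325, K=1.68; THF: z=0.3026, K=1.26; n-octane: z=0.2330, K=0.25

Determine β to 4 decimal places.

Rachford–Rice: g(β) = Σ zᵢ(Kᵢ−1)/(1+β(Kᵢ−1)) = 0.
Feasibility: ΣzᵢKᵢ = 1.5743, Σzᵢ/Kᵢ = 1.3852 — both > 1, two phases present.
Iterate (Newton) starting at β = 0.5:
  β = 0.5000: g = 0.14723, g' = -0.6623 → β = 0.7223
  β = 0.7223: g = -0.01495, g' = -0.8512 → β = 0.7047
  β = 0.7047: g = -0.00025, g' = -0.8227 → β = 0.7044
Converged at β = 0.7044.

β = 0.7044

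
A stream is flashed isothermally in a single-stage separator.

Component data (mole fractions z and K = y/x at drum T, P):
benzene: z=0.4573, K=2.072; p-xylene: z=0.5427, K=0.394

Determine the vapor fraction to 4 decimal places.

Binary case is linear: z₁(K₁−1)(1+ψ(K₂−1)) + z₂(K₂−1)(1+ψ(K₁−1)) = 0
⇒ ψ = [z₁(K₁−1)+z₂(K₂−1)] / [−(K₁−1)(K₂−1)] = 0.16135/0.64963 = 0.2484

ψ = 0.2484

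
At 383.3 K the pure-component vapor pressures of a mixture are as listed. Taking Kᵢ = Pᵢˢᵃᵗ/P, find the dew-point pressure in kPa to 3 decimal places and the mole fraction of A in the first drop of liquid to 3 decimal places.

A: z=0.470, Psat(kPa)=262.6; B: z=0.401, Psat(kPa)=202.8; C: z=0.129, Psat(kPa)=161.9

Pdew = 219.111 kPa, x_A = 0.392

At the dew point ψ → 1, so Σzᵢ/Kᵢ = 1 with Kᵢ = Pᵢˢᵃᵗ/P ⇒ 1/P = Σzᵢ/Pᵢˢᵃᵗ.
1/P = 0.470/262.6 + 0.401/202.8 + 0.129/161.9 = 0.004564 ⇒ P = 219.111 kPa
xᵢ = zᵢP/Pᵢˢᵃᵗ ⇒ x_A = 0.470·219.111/262.6 = 0.392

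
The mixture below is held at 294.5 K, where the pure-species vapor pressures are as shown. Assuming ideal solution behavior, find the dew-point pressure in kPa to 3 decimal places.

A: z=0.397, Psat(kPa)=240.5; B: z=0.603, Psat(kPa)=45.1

At the dew point ψ → 1, so Σzᵢ/Kᵢ = 1 with Kᵢ = Pᵢˢᵃᵗ/P ⇒ 1/P = Σzᵢ/Pᵢˢᵃᵗ.
1/P = 0.397/240.5 + 0.603/45.1 = 0.015021 ⇒ P = 66.573 kPa

Pdew = 66.573 kPa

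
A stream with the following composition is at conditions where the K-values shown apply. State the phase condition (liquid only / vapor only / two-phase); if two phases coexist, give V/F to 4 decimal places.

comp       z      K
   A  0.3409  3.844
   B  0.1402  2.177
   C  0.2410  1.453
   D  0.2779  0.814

ΣzᵢKᵢ = 2.1920; Σzᵢ/Kᵢ = 0.6603.
Since Σzᵢ/Kᵢ < 1 the mixture is above its dew point — single vapor phase.

vapor only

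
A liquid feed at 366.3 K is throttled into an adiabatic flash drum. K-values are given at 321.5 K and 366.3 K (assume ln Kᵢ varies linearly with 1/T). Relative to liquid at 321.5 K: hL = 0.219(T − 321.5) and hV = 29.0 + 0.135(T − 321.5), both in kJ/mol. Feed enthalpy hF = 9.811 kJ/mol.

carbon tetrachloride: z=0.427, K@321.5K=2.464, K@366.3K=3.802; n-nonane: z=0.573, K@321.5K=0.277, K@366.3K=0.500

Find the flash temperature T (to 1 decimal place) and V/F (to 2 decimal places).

T = 329.8 K, V/F = 0.28

Adiabatic flash: solve Rachford–Rice at each trial T, then check hF = ψ·hV(T) + (1−ψ)·hL(T).
  T = 321.5 K: K = (2.464, 0.277), RR gives ψ = 0.199, H_out = 5.777 kJ/mol
  T = 366.3 K: K = (3.802, 0.500), RR gives ψ = 0.650, H_out = 26.203 kJ/mol
  T = 343.9 K: K = (3.104, 0.379), RR gives ψ = 0.416, H_out = 16.179 kJ/mol
  T = 332.7 K: K = (2.776, 0.326), RR gives ψ = 0.311, H_out = 11.176 kJ/mol
  T = 327.1 K: K = (2.618, 0.301), RR gives ψ = 0.257, H_out = 8.549 kJ/mol
  T = 329.9 K: K = (2.697, 0.313), RR gives ψ = 0.284, H_out = 9.877 kJ/mol
  T = 328.5 K: K = (2.657, 0.307), RR gives ψ = 0.270, H_out = 9.217 kJ/mol
Linear interpolation between T = 328.5 (H_out = 9.217) and T = 329.9 (H_out = 9.877) on hF = 9.811 gives T ≈ 329.8 K, at which ψ = 0.28.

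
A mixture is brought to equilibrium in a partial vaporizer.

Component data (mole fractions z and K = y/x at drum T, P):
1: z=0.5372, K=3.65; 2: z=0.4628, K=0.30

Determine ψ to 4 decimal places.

Rachford–Rice: g(ψ) = Σ zᵢ(Kᵢ−1)/(1+ψ(Kᵢ−1)) = 0.
g(0) = ΣzᵢKᵢ − 1 = 1.0996 and g(1) = 1 − Σzᵢ/Kᵢ = -0.6898, so a root lies in (0, 1).
Newton–Raphson from ψ = 0.5:
  ψ = 0.5000: g = 0.11389, g' = -1.2346 → ψ = 0.5922
  ψ = 0.5922: g = 0.00066, g' = -1.2331 → ψ = 0.5928
Converged at ψ = 0.5928.

ψ = 0.5928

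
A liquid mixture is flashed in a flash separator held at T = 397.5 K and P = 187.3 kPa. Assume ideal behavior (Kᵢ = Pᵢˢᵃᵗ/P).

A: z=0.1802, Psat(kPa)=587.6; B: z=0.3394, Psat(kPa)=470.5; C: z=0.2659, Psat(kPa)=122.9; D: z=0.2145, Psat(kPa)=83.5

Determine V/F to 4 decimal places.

Raoult's law: Kᵢ = Pᵢˢᵃᵗ/P = Pᵢˢᵃᵗ/187.3.
  K_A = 587.6/187.3 = 3.137213, K_B = 470.5/187.3 = 2.512013, K_C = 122.9/187.3 = 0.656167, K_D = 83.5/187.3 = 0.445809
Material balance + equilibrium reduce to Σ zᵢ(Kᵢ−1)/(1+V/F(Kᵢ−1)) = 0.
Feasibility: ΣzᵢKᵢ = 1.6880, Σzᵢ/Kᵢ = 1.0789 — both > 1, two phases present.
Iterate (Newton) starting at V/F = 0.46:
  V/F = 0.4600: g = 0.22872, g' = -0.6422 → V/F = 0.8161
  V/F = 0.8161: g = 0.02592, g' = -0.5451 → V/F = 0.8637
  V/F = 0.8637: g = -0.00018, g' = -0.5535 → V/F = 0.8634
Converged at V/F = 0.8634.

V/F = 0.8634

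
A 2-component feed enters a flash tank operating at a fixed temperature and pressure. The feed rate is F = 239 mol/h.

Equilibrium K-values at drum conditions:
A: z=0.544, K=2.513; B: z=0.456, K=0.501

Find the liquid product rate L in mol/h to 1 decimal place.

Material balance + equilibrium reduce to Σ zᵢ(Kᵢ−1)/(1+ψ(Kᵢ−1)) = 0.
g(0) = ΣzᵢKᵢ − 1 = 0.596 and g(1) = 1 − Σzᵢ/Kᵢ = -0.127, so a root lies in (0, 1).
Iterate (Newton) starting at ψ = 0.5:
  ψ = 0.500: g = 0.1654, g' = -0.605 → ψ = 0.773
  ψ = 0.773: g = 0.0088, g' = -0.566 → ψ = 0.789
Converged at ψ = 0.789.
Then V = ψ·F = 0.7888·239 = 188.5 mol/h and L = F − V = 50.5 mol/h.

L = 50.5 mol/h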